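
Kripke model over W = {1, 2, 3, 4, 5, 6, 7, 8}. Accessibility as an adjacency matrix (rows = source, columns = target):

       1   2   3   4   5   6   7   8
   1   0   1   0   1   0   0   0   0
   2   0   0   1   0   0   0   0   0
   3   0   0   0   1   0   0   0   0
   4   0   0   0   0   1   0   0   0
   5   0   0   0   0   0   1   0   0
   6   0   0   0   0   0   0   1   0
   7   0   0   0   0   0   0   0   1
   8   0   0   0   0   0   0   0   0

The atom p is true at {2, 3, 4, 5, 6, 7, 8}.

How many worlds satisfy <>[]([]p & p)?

7

1: successors {2, 4}; []([]p & p) there: 2:T, 4:T. ✓
2: successors {3}; []([]p & p) there: 3:T. ✓
3: successors {4}; []([]p & p) there: 4:T. ✓
4: successors {5}; []([]p & p) there: 5:T. ✓
5: successors {6}; []([]p & p) there: 6:T. ✓
6: successors {7}; []([]p & p) there: 7:T. ✓
7: successors {8}; []([]p & p) there: 8:T. ✓
8: no successors, so <>[]([]p & p) fails. ✗
Satisfying worlds: {1, 2, 3, 4, 5, 6, 7}.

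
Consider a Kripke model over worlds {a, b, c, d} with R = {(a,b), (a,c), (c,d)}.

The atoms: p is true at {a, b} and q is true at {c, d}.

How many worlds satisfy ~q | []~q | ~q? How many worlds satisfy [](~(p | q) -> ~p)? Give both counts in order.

For ~q | []~q | ~q:
a: ~q is T, []~q | ~q is T. ✓
b: ~q is T, []~q | ~q is T. ✓
c: ~q is F, []~q | ~q is F. ✗
d: ~q is F, []~q | ~q is T. ✓
— 3 worlds.
For [](~(p | q) -> ~p):
a: successors {b, c}; ~(p | q) -> ~p there: b:T, c:T. ✓
b: no successors, so [](~(p | q) -> ~p) holds vacuously. ✓
c: successors {d}; ~(p | q) -> ~p there: d:T. ✓
d: no successors, so [](~(p | q) -> ~p) holds vacuously. ✓
— 4 worlds.

3 and 4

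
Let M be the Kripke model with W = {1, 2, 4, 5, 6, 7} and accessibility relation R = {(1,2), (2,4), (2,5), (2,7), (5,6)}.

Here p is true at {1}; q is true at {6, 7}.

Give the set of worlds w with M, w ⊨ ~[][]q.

1: [][]q is F. ✓
2: [][]q is T. ✗
4: [][]q is T. ✗
5: [][]q is T. ✗
6: [][]q is T. ✗
7: [][]q is T. ✗

{1}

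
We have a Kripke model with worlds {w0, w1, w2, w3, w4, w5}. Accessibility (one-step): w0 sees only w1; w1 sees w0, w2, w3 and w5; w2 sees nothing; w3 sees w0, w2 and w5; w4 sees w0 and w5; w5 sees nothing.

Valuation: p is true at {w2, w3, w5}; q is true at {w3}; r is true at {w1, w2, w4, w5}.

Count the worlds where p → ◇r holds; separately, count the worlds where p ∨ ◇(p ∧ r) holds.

4 and 5

For p → ◇r:
w0: p is F, ◇r is T. ✓
w1: p is F, ◇r is T. ✓
w2: p is T, ◇r is F. ✗
w3: p is T, ◇r is T. ✓
w4: p is F, ◇r is T. ✓
w5: p is T, ◇r is F. ✗
— 4 worlds.
For p ∨ ◇(p ∧ r):
w0: p is F, ◇(p ∧ r) is F. ✗
w1: p is F, ◇(p ∧ r) is T. ✓
w2: p is T, ◇(p ∧ r) is F. ✓
w3: p is T, ◇(p ∧ r) is T. ✓
w4: p is F, ◇(p ∧ r) is T. ✓
w5: p is T, ◇(p ∧ r) is F. ✓
— 5 worlds.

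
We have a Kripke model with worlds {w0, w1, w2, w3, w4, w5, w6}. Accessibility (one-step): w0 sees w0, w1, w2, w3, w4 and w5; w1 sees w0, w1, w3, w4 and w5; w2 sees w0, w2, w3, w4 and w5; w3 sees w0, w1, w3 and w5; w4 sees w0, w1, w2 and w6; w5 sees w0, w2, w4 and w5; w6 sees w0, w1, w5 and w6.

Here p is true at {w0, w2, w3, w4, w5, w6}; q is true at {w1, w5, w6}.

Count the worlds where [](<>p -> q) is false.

w0: successors {w0, w1, w2, w3, w4, w5}; <>p -> q there: w0:F, w1:T, w2:F, w3:F, w4:F, w5:T. ✗
w1: successors {w0, w1, w3, w4, w5}; <>p -> q there: w0:F, w1:T, w3:F, w4:F, w5:T. ✗
w2: successors {w0, w2, w3, w4, w5}; <>p -> q there: w0:F, w2:F, w3:F, w4:F, w5:T. ✗
w3: successors {w0, w1, w3, w5}; <>p -> q there: w0:F, w1:T, w3:F, w5:T. ✗
w4: successors {w0, w1, w2, w6}; <>p -> q there: w0:F, w1:T, w2:F, w6:T. ✗
w5: successors {w0, w2, w4, w5}; <>p -> q there: w0:F, w2:F, w4:F, w5:T. ✗
w6: successors {w0, w1, w5, w6}; <>p -> q there: w0:F, w1:T, w5:T, w6:T. ✗
Satisfying worlds: ∅.
So [](<>p -> q) fails at the other 7 worlds.

7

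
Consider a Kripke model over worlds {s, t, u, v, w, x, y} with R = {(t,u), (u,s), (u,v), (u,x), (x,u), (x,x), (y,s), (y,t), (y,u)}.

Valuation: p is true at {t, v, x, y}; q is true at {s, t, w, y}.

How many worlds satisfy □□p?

s: no successors, so □□p holds vacuously. ✓
t: successors {u}; □p there: u:F. ✗
u: successors {s, v, x}; □p there: s:T, v:T, x:F. ✗
v: no successors, so □□p holds vacuously. ✓
w: no successors, so □□p holds vacuously. ✓
x: successors {u, x}; □p there: u:F, x:F. ✗
y: successors {s, t, u}; □p there: s:T, t:F, u:F. ✗
Satisfying worlds: {s, v, w}.

3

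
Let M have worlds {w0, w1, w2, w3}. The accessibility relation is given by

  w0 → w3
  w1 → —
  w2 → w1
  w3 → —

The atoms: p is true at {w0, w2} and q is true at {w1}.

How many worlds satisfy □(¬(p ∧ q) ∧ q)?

3

w0: successors {w3}; ¬(p ∧ q) ∧ q there: w3:F. ✗
w1: no successors, so □(¬(p ∧ q) ∧ q) holds vacuously. ✓
w2: successors {w1}; ¬(p ∧ q) ∧ q there: w1:T. ✓
w3: no successors, so □(¬(p ∧ q) ∧ q) holds vacuously. ✓
Satisfying worlds: {w1, w2, w3}.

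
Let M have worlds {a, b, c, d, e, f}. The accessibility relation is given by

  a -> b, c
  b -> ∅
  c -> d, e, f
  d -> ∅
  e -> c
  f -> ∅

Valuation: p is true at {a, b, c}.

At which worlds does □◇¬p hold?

{b, d, e, f}

a: successors {b, c}; ◇¬p there: b:F, c:T. ✗
b: no successors, so □◇¬p holds vacuously. ✓
c: successors {d, e, f}; ◇¬p there: d:F, e:F, f:F. ✗
d: no successors, so □◇¬p holds vacuously. ✓
e: successors {c}; ◇¬p there: c:T. ✓
f: no successors, so □◇¬p holds vacuously. ✓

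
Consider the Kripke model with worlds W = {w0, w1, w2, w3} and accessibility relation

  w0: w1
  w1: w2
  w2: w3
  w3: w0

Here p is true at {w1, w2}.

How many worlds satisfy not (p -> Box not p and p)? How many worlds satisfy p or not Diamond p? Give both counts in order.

1 and 3

For not (p -> Box not p and p):
w0: p -> Box not p and p is T. ✗
w1: p -> Box not p and p is F. ✓
w2: p -> Box not p and p is T. ✗
w3: p -> Box not p and p is T. ✗
— 1 world.
For p or not Diamond p:
w0: p is F, not Diamond p is F. ✗
w1: p is T, not Diamond p is F. ✓
w2: p is T, not Diamond p is T. ✓
w3: p is F, not Diamond p is T. ✓
— 3 worlds.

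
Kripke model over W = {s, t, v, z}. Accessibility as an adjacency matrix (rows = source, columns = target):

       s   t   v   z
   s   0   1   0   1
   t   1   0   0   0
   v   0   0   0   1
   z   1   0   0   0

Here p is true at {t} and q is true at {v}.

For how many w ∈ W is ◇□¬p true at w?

s: successors {t, z}; □¬p there: t:T, z:T. ✓
t: successors {s}; □¬p there: s:F. ✗
v: successors {z}; □¬p there: z:T. ✓
z: successors {s}; □¬p there: s:F. ✗
Satisfying worlds: {s, v}.

2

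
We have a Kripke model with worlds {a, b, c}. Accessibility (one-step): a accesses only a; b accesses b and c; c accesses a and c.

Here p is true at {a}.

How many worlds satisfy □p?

1

a: successors {a}; p there: a:T. ✓
b: successors {b, c}; p there: b:F, c:F. ✗
c: successors {a, c}; p there: a:T, c:F. ✗
Satisfying worlds: {a}.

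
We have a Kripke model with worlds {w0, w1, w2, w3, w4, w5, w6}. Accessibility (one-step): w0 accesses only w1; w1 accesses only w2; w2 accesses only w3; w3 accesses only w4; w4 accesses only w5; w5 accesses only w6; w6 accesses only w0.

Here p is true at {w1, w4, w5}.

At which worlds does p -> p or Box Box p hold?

w0: p is F, p or Box Box p is F. ✓
w1: p is T, p or Box Box p is T. ✓
w2: p is F, p or Box Box p is T. ✓
w3: p is F, p or Box Box p is T. ✓
w4: p is T, p or Box Box p is T. ✓
w5: p is T, p or Box Box p is T. ✓
w6: p is F, p or Box Box p is T. ✓

{w0, w1, w2, w3, w4, w5, w6}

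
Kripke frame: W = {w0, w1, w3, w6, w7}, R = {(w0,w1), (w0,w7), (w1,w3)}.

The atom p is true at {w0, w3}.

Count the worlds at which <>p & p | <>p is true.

w0: <>p & p is F, <>p is F. ✗
w1: <>p & p is F, <>p is T. ✓
w3: <>p & p is F, <>p is F. ✗
w6: <>p & p is F, <>p is F. ✗
w7: <>p & p is F, <>p is F. ✗
Satisfying worlds: {w1}.

1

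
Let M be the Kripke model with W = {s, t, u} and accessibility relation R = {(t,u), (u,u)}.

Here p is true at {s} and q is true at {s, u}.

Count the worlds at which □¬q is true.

s: no successors, so □¬q holds vacuously. ✓
t: successors {u}; ¬q there: u:F. ✗
u: successors {u}; ¬q there: u:F. ✗
Satisfying worlds: {s}.

1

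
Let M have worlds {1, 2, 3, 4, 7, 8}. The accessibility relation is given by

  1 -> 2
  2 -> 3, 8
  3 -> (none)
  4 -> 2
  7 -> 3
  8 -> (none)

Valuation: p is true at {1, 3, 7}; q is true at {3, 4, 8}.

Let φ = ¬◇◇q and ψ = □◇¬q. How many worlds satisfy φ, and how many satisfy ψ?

For ¬◇◇q:
1: ◇◇q is T. ✗
2: ◇◇q is F. ✓
3: ◇◇q is F. ✓
4: ◇◇q is T. ✗
7: ◇◇q is F. ✓
8: ◇◇q is F. ✓
— 4 worlds.
For □◇¬q:
1: successors {2}; ◇¬q there: 2:F. ✗
2: successors {3, 8}; ◇¬q there: 3:F, 8:F. ✗
3: no successors, so □◇¬q holds vacuously. ✓
4: successors {2}; ◇¬q there: 2:F. ✗
7: successors {3}; ◇¬q there: 3:F. ✗
8: no successors, so □◇¬q holds vacuously. ✓
— 2 worlds.

4 and 2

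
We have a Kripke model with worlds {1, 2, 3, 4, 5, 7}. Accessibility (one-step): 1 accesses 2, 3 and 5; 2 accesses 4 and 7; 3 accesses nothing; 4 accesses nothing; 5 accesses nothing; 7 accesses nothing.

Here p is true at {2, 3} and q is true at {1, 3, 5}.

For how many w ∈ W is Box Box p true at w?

1: successors {2, 3, 5}; Box p there: 2:F, 3:T, 5:T. ✗
2: successors {4, 7}; Box p there: 4:T, 7:T. ✓
3: no successors, so Box Box p holds vacuously. ✓
4: no successors, so Box Box p holds vacuously. ✓
5: no successors, so Box Box p holds vacuously. ✓
7: no successors, so Box Box p holds vacuously. ✓
Satisfying worlds: {2, 3, 4, 5, 7}.

5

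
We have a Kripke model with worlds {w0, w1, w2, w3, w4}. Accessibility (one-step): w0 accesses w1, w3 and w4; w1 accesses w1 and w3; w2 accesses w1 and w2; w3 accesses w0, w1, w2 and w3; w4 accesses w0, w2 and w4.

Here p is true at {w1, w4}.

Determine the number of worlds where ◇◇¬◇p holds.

0

w0: successors {w1, w3, w4}; ◇¬◇p there: w1:F, w3:F, w4:F. ✗
w1: successors {w1, w3}; ◇¬◇p there: w1:F, w3:F. ✗
w2: successors {w1, w2}; ◇¬◇p there: w1:F, w2:F. ✗
w3: successors {w0, w1, w2, w3}; ◇¬◇p there: w0:F, w1:F, w2:F, w3:F. ✗
w4: successors {w0, w2, w4}; ◇¬◇p there: w0:F, w2:F, w4:F. ✗
Satisfying worlds: ∅.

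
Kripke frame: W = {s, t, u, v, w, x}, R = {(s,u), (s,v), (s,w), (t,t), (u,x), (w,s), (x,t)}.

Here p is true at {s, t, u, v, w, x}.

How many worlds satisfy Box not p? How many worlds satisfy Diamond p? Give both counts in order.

For Box not p:
s: successors {u, v, w}; not p there: u:F, v:F, w:F. ✗
t: successors {t}; not p there: t:F. ✗
u: successors {x}; not p there: x:F. ✗
v: no successors, so Box not p holds vacuously. ✓
w: successors {s}; not p there: s:F. ✗
x: successors {t}; not p there: t:F. ✗
— 1 world.
For Diamond p:
s: successors {u, v, w}; p there: u:T, v:T, w:T. ✓
t: successors {t}; p there: t:T. ✓
u: successors {x}; p there: x:T. ✓
v: no successors, so Diamond p fails. ✗
w: successors {s}; p there: s:T. ✓
x: successors {t}; p there: t:T. ✓
— 5 worlds.

1 and 5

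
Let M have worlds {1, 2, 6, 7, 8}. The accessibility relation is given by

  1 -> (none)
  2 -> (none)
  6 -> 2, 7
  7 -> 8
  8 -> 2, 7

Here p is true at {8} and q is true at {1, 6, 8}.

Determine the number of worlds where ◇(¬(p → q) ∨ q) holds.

1

1: no successors, so ◇(¬(p → q) ∨ q) fails. ✗
2: no successors, so ◇(¬(p → q) ∨ q) fails. ✗
6: successors {2, 7}; ¬(p → q) ∨ q there: 2:F, 7:F. ✗
7: successors {8}; ¬(p → q) ∨ q there: 8:T. ✓
8: successors {2, 7}; ¬(p → q) ∨ q there: 2:F, 7:F. ✗
Satisfying worlds: {7}.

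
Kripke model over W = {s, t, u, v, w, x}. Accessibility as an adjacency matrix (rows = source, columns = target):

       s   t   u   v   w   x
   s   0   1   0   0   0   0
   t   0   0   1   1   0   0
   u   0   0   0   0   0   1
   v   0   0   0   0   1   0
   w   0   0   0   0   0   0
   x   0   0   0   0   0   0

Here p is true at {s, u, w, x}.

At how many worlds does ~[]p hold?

s: []p is F. ✓
t: []p is F. ✓
u: []p is T. ✗
v: []p is T. ✗
w: []p is T. ✗
x: []p is T. ✗
Satisfying worlds: {s, t}.

2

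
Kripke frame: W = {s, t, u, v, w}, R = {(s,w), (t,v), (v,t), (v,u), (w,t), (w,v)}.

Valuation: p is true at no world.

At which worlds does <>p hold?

∅

s: successors {w}; p there: w:F. ✗
t: successors {v}; p there: v:F. ✗
u: no successors, so <>p fails. ✗
v: successors {t, u}; p there: t:F, u:F. ✗
w: successors {t, v}; p there: t:F, v:F. ✗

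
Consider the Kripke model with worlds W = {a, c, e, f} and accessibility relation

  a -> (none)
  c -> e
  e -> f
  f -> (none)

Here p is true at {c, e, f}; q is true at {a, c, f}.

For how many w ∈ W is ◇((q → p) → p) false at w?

a: no successors, so ◇((q → p) → p) fails. ✗
c: successors {e}; (q → p) → p there: e:T. ✓
e: successors {f}; (q → p) → p there: f:T. ✓
f: no successors, so ◇((q → p) → p) fails. ✗
Satisfying worlds: {c, e}.
So ◇((q → p) → p) fails at the other 2 worlds.

2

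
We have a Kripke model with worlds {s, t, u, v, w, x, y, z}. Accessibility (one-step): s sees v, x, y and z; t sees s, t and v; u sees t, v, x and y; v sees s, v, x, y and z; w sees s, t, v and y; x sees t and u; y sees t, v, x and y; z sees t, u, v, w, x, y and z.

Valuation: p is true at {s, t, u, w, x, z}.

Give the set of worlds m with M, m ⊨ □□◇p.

{s, t, u, v, w, x, y, z}

s: successors {v, x, y, z}; □◇p there: v:T, x:T, y:T, z:T. ✓
t: successors {s, t, v}; □◇p there: s:T, t:T, v:T. ✓
u: successors {t, v, x, y}; □◇p there: t:T, v:T, x:T, y:T. ✓
v: successors {s, v, x, y, z}; □◇p there: s:T, v:T, x:T, y:T, z:T. ✓
w: successors {s, t, v, y}; □◇p there: s:T, t:T, v:T, y:T. ✓
x: successors {t, u}; □◇p there: t:T, u:T. ✓
y: successors {t, v, x, y}; □◇p there: t:T, v:T, x:T, y:T. ✓
z: successors {t, u, v, w, x, y, z}; □◇p there: t:T, u:T, v:T, w:T, x:T, y:T, z:T. ✓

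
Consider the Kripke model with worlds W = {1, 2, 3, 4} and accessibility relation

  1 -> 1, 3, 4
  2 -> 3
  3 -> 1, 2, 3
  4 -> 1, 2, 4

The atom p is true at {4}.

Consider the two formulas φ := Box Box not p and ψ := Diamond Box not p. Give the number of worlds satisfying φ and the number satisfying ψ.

1 and 4

For Box Box not p:
1: successors {1, 3, 4}; Box not p there: 1:F, 3:T, 4:F. ✗
2: successors {3}; Box not p there: 3:T. ✓
3: successors {1, 2, 3}; Box not p there: 1:F, 2:T, 3:T. ✗
4: successors {1, 2, 4}; Box not p there: 1:F, 2:T, 4:F. ✗
— 1 world.
For Diamond Box not p:
1: successors {1, 3, 4}; Box not p there: 1:F, 3:T, 4:F. ✓
2: successors {3}; Box not p there: 3:T. ✓
3: successors {1, 2, 3}; Box not p there: 1:F, 2:T, 3:T. ✓
4: successors {1, 2, 4}; Box not p there: 1:F, 2:T, 4:F. ✓
— 4 worlds.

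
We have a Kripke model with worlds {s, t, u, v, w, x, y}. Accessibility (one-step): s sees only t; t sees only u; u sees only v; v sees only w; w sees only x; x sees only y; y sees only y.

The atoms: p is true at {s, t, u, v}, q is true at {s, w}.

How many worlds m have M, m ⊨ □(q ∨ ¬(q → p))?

s: successors {t}; q ∨ ¬(q → p) there: t:F. ✗
t: successors {u}; q ∨ ¬(q → p) there: u:F. ✗
u: successors {v}; q ∨ ¬(q → p) there: v:F. ✗
v: successors {w}; q ∨ ¬(q → p) there: w:T. ✓
w: successors {x}; q ∨ ¬(q → p) there: x:F. ✗
x: successors {y}; q ∨ ¬(q → p) there: y:F. ✗
y: successors {y}; q ∨ ¬(q → p) there: y:F. ✗
Satisfying worlds: {v}.

1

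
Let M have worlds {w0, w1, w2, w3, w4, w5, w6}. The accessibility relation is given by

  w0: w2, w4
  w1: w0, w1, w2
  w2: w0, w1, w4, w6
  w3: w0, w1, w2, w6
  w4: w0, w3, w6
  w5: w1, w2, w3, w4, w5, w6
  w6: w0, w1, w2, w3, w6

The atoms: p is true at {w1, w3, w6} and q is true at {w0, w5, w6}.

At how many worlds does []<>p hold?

2

w0: successors {w2, w4}; <>p there: w2:T, w4:T. ✓
w1: successors {w0, w1, w2}; <>p there: w0:F, w1:T, w2:T. ✗
w2: successors {w0, w1, w4, w6}; <>p there: w0:F, w1:T, w4:T, w6:T. ✗
w3: successors {w0, w1, w2, w6}; <>p there: w0:F, w1:T, w2:T, w6:T. ✗
w4: successors {w0, w3, w6}; <>p there: w0:F, w3:T, w6:T. ✗
w5: successors {w1, w2, w3, w4, w5, w6}; <>p there: w1:T, w2:T, w3:T, w4:T, w5:T, w6:T. ✓
w6: successors {w0, w1, w2, w3, w6}; <>p there: w0:F, w1:T, w2:T, w3:T, w6:T. ✗
Satisfying worlds: {w0, w5}.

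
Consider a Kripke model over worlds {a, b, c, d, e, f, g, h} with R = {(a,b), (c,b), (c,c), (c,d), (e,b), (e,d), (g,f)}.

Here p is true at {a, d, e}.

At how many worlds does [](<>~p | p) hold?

4

a: successors {b}; <>~p | p there: b:F. ✗
b: no successors, so [](<>~p | p) holds vacuously. ✓
c: successors {b, c, d}; <>~p | p there: b:F, c:T, d:T. ✗
d: no successors, so [](<>~p | p) holds vacuously. ✓
e: successors {b, d}; <>~p | p there: b:F, d:T. ✗
f: no successors, so [](<>~p | p) holds vacuously. ✓
g: successors {f}; <>~p | p there: f:F. ✗
h: no successors, so [](<>~p | p) holds vacuously. ✓
Satisfying worlds: {b, d, f, h}.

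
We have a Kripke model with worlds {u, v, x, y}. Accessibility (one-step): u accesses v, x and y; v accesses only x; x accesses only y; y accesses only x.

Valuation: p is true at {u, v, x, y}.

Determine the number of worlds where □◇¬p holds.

0

u: successors {v, x, y}; ◇¬p there: v:F, x:F, y:F. ✗
v: successors {x}; ◇¬p there: x:F. ✗
x: successors {y}; ◇¬p there: y:F. ✗
y: successors {x}; ◇¬p there: x:F. ✗
Satisfying worlds: ∅.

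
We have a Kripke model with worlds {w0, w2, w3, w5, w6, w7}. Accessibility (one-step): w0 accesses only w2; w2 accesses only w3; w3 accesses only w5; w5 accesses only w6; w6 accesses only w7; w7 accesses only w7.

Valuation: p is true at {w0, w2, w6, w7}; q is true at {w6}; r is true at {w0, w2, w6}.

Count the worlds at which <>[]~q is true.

5

w0: successors {w2}; []~q there: w2:T. ✓
w2: successors {w3}; []~q there: w3:T. ✓
w3: successors {w5}; []~q there: w5:F. ✗
w5: successors {w6}; []~q there: w6:T. ✓
w6: successors {w7}; []~q there: w7:T. ✓
w7: successors {w7}; []~q there: w7:T. ✓
Satisfying worlds: {w0, w2, w5, w6, w7}.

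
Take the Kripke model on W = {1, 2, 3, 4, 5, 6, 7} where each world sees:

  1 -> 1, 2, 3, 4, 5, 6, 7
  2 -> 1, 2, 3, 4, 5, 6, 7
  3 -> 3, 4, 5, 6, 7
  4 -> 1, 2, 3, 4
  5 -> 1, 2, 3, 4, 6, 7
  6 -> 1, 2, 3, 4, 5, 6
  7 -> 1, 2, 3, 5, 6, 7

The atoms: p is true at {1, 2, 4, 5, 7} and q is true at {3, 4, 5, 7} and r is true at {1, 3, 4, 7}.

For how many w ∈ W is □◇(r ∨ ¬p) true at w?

7

1: successors {1, 2, 3, 4, 5, 6, 7}; ◇(r ∨ ¬p) there: 1:T, 2:T, 3:T, 4:T, 5:T, 6:T, 7:T. ✓
2: successors {1, 2, 3, 4, 5, 6, 7}; ◇(r ∨ ¬p) there: 1:T, 2:T, 3:T, 4:T, 5:T, 6:T, 7:T. ✓
3: successors {3, 4, 5, 6, 7}; ◇(r ∨ ¬p) there: 3:T, 4:T, 5:T, 6:T, 7:T. ✓
4: successors {1, 2, 3, 4}; ◇(r ∨ ¬p) there: 1:T, 2:T, 3:T, 4:T. ✓
5: successors {1, 2, 3, 4, 6, 7}; ◇(r ∨ ¬p) there: 1:T, 2:T, 3:T, 4:T, 6:T, 7:T. ✓
6: successors {1, 2, 3, 4, 5, 6}; ◇(r ∨ ¬p) there: 1:T, 2:T, 3:T, 4:T, 5:T, 6:T. ✓
7: successors {1, 2, 3, 5, 6, 7}; ◇(r ∨ ¬p) there: 1:T, 2:T, 3:T, 5:T, 6:T, 7:T. ✓
Satisfying worlds: {1, 2, 3, 4, 5, 6, 7}.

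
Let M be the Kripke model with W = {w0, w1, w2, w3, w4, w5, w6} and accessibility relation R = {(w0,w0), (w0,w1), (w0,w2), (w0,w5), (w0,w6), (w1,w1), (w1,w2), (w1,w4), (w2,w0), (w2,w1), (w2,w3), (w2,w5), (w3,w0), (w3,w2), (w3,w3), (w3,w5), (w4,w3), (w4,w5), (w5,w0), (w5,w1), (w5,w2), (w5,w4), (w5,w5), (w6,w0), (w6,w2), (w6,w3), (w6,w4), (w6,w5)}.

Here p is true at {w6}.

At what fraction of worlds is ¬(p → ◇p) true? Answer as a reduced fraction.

w0: p → ◇p is T. ✗
w1: p → ◇p is T. ✗
w2: p → ◇p is T. ✗
w3: p → ◇p is T. ✗
w4: p → ◇p is T. ✗
w5: p → ◇p is T. ✗
w6: p → ◇p is F. ✓
That's 1 of 7 worlds, so 1/7.

1/7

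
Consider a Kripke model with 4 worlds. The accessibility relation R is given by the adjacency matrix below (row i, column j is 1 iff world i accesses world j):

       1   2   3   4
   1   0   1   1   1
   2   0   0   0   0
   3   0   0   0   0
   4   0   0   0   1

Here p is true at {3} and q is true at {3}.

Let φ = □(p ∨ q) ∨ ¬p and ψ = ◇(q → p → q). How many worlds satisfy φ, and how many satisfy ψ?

For □(p ∨ q) ∨ ¬p:
1: □(p ∨ q) is F, ¬p is T. ✓
2: □(p ∨ q) is T, ¬p is T. ✓
3: □(p ∨ q) is T, ¬p is F. ✓
4: □(p ∨ q) is F, ¬p is T. ✓
— 4 worlds.
For ◇(q → p → q):
1: successors {2, 3, 4}; q → p → q there: 2:T, 3:T, 4:T. ✓
2: no successors, so ◇(q → p → q) fails. ✗
3: no successors, so ◇(q → p → q) fails. ✗
4: successors {4}; q → p → q there: 4:T. ✓
— 2 worlds.

4 and 2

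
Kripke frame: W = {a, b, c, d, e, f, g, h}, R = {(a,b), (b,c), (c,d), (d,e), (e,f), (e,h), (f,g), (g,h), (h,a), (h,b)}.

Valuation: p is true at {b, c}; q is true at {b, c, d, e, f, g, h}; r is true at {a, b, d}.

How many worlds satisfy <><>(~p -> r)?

5

a: successors {b}; <>(~p -> r) there: b:T. ✓
b: successors {c}; <>(~p -> r) there: c:T. ✓
c: successors {d}; <>(~p -> r) there: d:F. ✗
d: successors {e}; <>(~p -> r) there: e:F. ✗
e: successors {f, h}; <>(~p -> r) there: f:F, h:T. ✓
f: successors {g}; <>(~p -> r) there: g:F. ✗
g: successors {h}; <>(~p -> r) there: h:T. ✓
h: successors {a, b}; <>(~p -> r) there: a:T, b:T. ✓
Satisfying worlds: {a, b, e, g, h}.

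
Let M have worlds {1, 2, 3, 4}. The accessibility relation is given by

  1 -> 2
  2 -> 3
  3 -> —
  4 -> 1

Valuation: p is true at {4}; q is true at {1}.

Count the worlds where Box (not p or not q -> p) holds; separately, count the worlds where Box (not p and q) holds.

1 and 2

For Box (not p or not q -> p):
1: successors {2}; not p or not q -> p there: 2:F. ✗
2: successors {3}; not p or not q -> p there: 3:F. ✗
3: no successors, so Box (not p or not q -> p) holds vacuously. ✓
4: successors {1}; not p or not q -> p there: 1:F. ✗
— 1 world.
For Box (not p and q):
1: successors {2}; not p and q there: 2:F. ✗
2: successors {3}; not p and q there: 3:F. ✗
3: no successors, so Box (not p and q) holds vacuously. ✓
4: successors {1}; not p and q there: 1:T. ✓
— 2 worlds.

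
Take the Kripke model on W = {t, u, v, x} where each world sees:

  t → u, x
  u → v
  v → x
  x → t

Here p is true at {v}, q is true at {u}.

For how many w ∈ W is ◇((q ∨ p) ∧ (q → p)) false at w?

t: successors {u, x}; (q ∨ p) ∧ (q → p) there: u:F, x:F. ✗
u: successors {v}; (q ∨ p) ∧ (q → p) there: v:T. ✓
v: successors {x}; (q ∨ p) ∧ (q → p) there: x:F. ✗
x: successors {t}; (q ∨ p) ∧ (q → p) there: t:F. ✗
Satisfying worlds: {u}.
So ◇((q ∨ p) ∧ (q → p)) fails at the other 3 worlds.

3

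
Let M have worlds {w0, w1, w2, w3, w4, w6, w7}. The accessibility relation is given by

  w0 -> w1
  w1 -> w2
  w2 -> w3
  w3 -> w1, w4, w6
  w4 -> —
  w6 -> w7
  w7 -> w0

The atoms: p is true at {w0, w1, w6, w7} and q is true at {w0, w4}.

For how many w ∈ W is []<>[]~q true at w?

w0: successors {w1}; <>[]~q there: w1:T. ✓
w1: successors {w2}; <>[]~q there: w2:F. ✗
w2: successors {w3}; <>[]~q there: w3:T. ✓
w3: successors {w1, w4, w6}; <>[]~q there: w1:T, w4:F, w6:F. ✗
w4: no successors, so []<>[]~q holds vacuously. ✓
w6: successors {w7}; <>[]~q there: w7:T. ✓
w7: successors {w0}; <>[]~q there: w0:T. ✓
Satisfying worlds: {w0, w2, w4, w6, w7}.

5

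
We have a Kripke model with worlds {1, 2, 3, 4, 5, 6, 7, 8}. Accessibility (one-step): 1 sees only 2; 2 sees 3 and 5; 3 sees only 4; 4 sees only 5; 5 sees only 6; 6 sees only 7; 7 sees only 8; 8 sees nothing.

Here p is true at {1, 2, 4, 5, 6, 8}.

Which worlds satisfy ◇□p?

1: successors {2}; □p there: 2:F. ✗
2: successors {3, 5}; □p there: 3:T, 5:T. ✓
3: successors {4}; □p there: 4:T. ✓
4: successors {5}; □p there: 5:T. ✓
5: successors {6}; □p there: 6:F. ✗
6: successors {7}; □p there: 7:T. ✓
7: successors {8}; □p there: 8:T. ✓
8: no successors, so ◇□p fails. ✗

{2, 3, 4, 6, 7}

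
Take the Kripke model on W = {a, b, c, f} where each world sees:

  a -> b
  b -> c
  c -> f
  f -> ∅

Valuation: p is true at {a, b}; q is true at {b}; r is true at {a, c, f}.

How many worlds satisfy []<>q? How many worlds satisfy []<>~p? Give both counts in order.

1 and 3

For []<>q:
a: successors {b}; <>q there: b:F. ✗
b: successors {c}; <>q there: c:F. ✗
c: successors {f}; <>q there: f:F. ✗
f: no successors, so []<>q holds vacuously. ✓
— 1 world.
For []<>~p:
a: successors {b}; <>~p there: b:T. ✓
b: successors {c}; <>~p there: c:T. ✓
c: successors {f}; <>~p there: f:F. ✗
f: no successors, so []<>~p holds vacuously. ✓
— 3 worlds.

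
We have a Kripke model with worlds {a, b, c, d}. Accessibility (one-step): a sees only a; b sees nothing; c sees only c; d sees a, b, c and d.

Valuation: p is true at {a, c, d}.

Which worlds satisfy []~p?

{b}

a: successors {a}; ~p there: a:F. ✗
b: no successors, so []~p holds vacuously. ✓
c: successors {c}; ~p there: c:F. ✗
d: successors {a, b, c, d}; ~p there: a:F, b:T, c:F, d:F. ✗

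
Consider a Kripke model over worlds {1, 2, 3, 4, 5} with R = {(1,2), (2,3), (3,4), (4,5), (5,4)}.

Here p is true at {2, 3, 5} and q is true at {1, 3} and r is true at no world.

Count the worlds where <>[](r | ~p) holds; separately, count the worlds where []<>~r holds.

2 and 5

For <>[](r | ~p):
1: successors {2}; [](r | ~p) there: 2:F. ✗
2: successors {3}; [](r | ~p) there: 3:T. ✓
3: successors {4}; [](r | ~p) there: 4:F. ✗
4: successors {5}; [](r | ~p) there: 5:T. ✓
5: successors {4}; [](r | ~p) there: 4:F. ✗
— 2 worlds.
For []<>~r:
1: successors {2}; <>~r there: 2:T. ✓
2: successors {3}; <>~r there: 3:T. ✓
3: successors {4}; <>~r there: 4:T. ✓
4: successors {5}; <>~r there: 5:T. ✓
5: successors {4}; <>~r there: 4:T. ✓
— 5 worlds.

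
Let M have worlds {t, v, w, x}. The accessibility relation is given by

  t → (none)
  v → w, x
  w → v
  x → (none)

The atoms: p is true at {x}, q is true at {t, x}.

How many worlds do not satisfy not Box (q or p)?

t: Box (q or p) is T. ✗
v: Box (q or p) is F. ✓
w: Box (q or p) is F. ✓
x: Box (q or p) is T. ✗
Satisfying worlds: {v, w}.
So not Box (q or p) fails at the other 2 worlds.

2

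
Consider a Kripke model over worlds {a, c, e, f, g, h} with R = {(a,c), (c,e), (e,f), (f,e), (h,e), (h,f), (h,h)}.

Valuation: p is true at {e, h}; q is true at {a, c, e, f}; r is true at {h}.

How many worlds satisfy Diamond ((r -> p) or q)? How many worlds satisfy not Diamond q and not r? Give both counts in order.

5 and 1

For Diamond ((r -> p) or q):
a: successors {c}; (r -> p) or q there: c:T. ✓
c: successors {e}; (r -> p) or q there: e:T. ✓
e: successors {f}; (r -> p) or q there: f:T. ✓
f: successors {e}; (r -> p) or q there: e:T. ✓
g: no successors, so Diamond ((r -> p) or q) fails. ✗
h: successors {e, f, h}; (r -> p) or q there: e:T, f:T, h:T. ✓
— 5 worlds.
For not Diamond q and not r:
a: not Diamond q is F, not r is T. ✗
c: not Diamond q is F, not r is T. ✗
e: not Diamond q is F, not r is T. ✗
f: not Diamond q is F, not r is T. ✗
g: not Diamond q is T, not r is T. ✓
h: not Diamond q is F, not r is F. ✗
— 1 world.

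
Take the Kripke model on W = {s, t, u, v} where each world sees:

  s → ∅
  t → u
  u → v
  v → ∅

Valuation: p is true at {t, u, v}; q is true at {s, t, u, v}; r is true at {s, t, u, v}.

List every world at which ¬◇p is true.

s: ◇p is F. ✓
t: ◇p is T. ✗
u: ◇p is T. ✗
v: ◇p is F. ✓

{s, v}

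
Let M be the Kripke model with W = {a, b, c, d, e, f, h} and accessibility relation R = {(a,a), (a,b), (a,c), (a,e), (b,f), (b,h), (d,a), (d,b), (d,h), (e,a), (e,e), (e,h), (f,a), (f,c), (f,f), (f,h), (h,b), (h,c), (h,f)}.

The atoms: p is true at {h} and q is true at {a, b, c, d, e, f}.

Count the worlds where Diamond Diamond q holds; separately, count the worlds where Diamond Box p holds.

For Diamond Diamond q:
a: successors {a, b, c, e}; Diamond q there: a:T, b:T, c:F, e:T. ✓
b: successors {f, h}; Diamond q there: f:T, h:T. ✓
c: no successors, so Diamond Diamond q fails. ✗
d: successors {a, b, h}; Diamond q there: a:T, b:T, h:T. ✓
e: successors {a, e, h}; Diamond q there: a:T, e:T, h:T. ✓
f: successors {a, c, f, h}; Diamond q there: a:T, c:F, f:T, h:T. ✓
h: successors {b, c, f}; Diamond q there: b:T, c:F, f:T. ✓
— 6 worlds.
For Diamond Box p:
a: successors {a, b, c, e}; Box p there: a:F, b:F, c:T, e:F. ✓
b: successors {f, h}; Box p there: f:F, h:F. ✗
c: no successors, so Diamond Box p fails. ✗
d: successors {a, b, h}; Box p there: a:F, b:F, h:F. ✗
e: successors {a, e, h}; Box p there: a:F, e:F, h:F. ✗
f: successors {a, c, f, h}; Box p there: a:F, c:T, f:F, h:F. ✓
h: successors {b, c, f}; Box p there: b:F, c:T, f:F. ✓
— 3 worlds.

6 and 3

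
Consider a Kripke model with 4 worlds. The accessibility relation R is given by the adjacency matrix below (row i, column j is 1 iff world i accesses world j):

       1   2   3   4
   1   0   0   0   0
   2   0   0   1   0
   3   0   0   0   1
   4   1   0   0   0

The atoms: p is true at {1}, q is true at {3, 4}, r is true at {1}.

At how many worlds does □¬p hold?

3

1: no successors, so □¬p holds vacuously. ✓
2: successors {3}; ¬p there: 3:T. ✓
3: successors {4}; ¬p there: 4:T. ✓
4: successors {1}; ¬p there: 1:F. ✗
Satisfying worlds: {1, 2, 3}.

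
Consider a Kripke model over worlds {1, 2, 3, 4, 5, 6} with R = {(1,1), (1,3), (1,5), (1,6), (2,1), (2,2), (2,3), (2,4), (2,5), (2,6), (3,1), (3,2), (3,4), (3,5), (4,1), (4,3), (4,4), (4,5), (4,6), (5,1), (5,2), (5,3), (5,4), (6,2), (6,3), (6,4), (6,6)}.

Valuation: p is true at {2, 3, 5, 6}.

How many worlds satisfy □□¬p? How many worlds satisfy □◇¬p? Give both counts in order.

0 and 6

For □□¬p:
1: successors {1, 3, 5, 6}; □¬p there: 1:F, 3:F, 5:F, 6:F. ✗
2: successors {1, 2, 3, 4, 5, 6}; □¬p there: 1:F, 2:F, 3:F, 4:F, 5:F, 6:F. ✗
3: successors {1, 2, 4, 5}; □¬p there: 1:F, 2:F, 4:F, 5:F. ✗
4: successors {1, 3, 4, 5, 6}; □¬p there: 1:F, 3:F, 4:F, 5:F, 6:F. ✗
5: successors {1, 2, 3, 4}; □¬p there: 1:F, 2:F, 3:F, 4:F. ✗
6: successors {2, 3, 4, 6}; □¬p there: 2:F, 3:F, 4:F, 6:F. ✗
— 0 worlds.
For □◇¬p:
1: successors {1, 3, 5, 6}; ◇¬p there: 1:T, 3:T, 5:T, 6:T. ✓
2: successors {1, 2, 3, 4, 5, 6}; ◇¬p there: 1:T, 2:T, 3:T, 4:T, 5:T, 6:T. ✓
3: successors {1, 2, 4, 5}; ◇¬p there: 1:T, 2:T, 4:T, 5:T. ✓
4: successors {1, 3, 4, 5, 6}; ◇¬p there: 1:T, 3:T, 4:T, 5:T, 6:T. ✓
5: successors {1, 2, 3, 4}; ◇¬p there: 1:T, 2:T, 3:T, 4:T. ✓
6: successors {2, 3, 4, 6}; ◇¬p there: 2:T, 3:T, 4:T, 6:T. ✓
— 6 worlds.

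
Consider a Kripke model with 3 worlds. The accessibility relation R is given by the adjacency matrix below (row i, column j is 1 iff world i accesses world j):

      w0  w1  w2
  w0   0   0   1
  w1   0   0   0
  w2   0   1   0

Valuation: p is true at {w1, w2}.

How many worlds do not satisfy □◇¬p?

w0: successors {w2}; ◇¬p there: w2:F. ✗
w1: no successors, so □◇¬p holds vacuously. ✓
w2: successors {w1}; ◇¬p there: w1:F. ✗
Satisfying worlds: {w1}.
So □◇¬p fails at the other 2 worlds.

2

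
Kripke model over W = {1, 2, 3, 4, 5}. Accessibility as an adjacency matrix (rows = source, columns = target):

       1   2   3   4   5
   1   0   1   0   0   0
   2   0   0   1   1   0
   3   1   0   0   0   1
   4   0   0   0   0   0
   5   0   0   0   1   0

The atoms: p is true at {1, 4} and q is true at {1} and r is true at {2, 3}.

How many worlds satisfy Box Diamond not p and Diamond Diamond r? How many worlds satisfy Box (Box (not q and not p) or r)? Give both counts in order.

For Box Diamond not p and Diamond Diamond r:
1: Box Diamond not p is T, Diamond Diamond r is T. ✓
2: Box Diamond not p is F, Diamond Diamond r is F. ✗
3: Box Diamond not p is F, Diamond Diamond r is T. ✗
4: Box Diamond not p is T, Diamond Diamond r is F. ✗
5: Box Diamond not p is F, Diamond Diamond r is F. ✗
— 1 world.
For Box (Box (not q and not p) or r):
1: successors {2}; Box (not q and not p) or r there: 2:T. ✓
2: successors {3, 4}; Box (not q and not p) or r there: 3:T, 4:T. ✓
3: successors {1, 5}; Box (not q and not p) or r there: 1:T, 5:F. ✗
4: no successors, so Box (Box (not q and not p) or r) holds vacuously. ✓
5: successors {4}; Box (not q and not p) or r there: 4:T. ✓
— 4 worlds.

1 and 4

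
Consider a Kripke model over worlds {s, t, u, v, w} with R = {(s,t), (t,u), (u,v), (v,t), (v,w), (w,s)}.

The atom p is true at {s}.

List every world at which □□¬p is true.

{s, t, u, w}

s: successors {t}; □¬p there: t:T. ✓
t: successors {u}; □¬p there: u:T. ✓
u: successors {v}; □¬p there: v:T. ✓
v: successors {t, w}; □¬p there: t:T, w:F. ✗
w: successors {s}; □¬p there: s:T. ✓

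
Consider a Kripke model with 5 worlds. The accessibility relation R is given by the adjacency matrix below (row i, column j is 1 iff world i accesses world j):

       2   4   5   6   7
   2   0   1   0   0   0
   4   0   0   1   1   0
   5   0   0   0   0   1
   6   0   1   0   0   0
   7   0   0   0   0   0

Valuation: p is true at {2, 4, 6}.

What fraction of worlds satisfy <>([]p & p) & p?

1/5

2: <>([]p & p) is F, p is T. ✗
4: <>([]p & p) is T, p is T. ✓
5: <>([]p & p) is F, p is F. ✗
6: <>([]p & p) is F, p is T. ✗
7: <>([]p & p) is F, p is F. ✗
That's 1 of 5 worlds, so 1/5.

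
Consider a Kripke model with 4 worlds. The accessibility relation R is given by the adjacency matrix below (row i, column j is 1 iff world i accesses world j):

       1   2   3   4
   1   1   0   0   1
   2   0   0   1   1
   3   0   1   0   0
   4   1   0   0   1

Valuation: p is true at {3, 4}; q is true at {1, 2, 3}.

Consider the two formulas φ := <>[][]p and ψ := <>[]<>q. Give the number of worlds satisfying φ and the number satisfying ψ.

1 and 4

For <>[][]p:
1: successors {1, 4}; [][]p there: 1:F, 4:F. ✗
2: successors {3, 4}; [][]p there: 3:T, 4:F. ✓
3: successors {2}; [][]p there: 2:F. ✗
4: successors {1, 4}; [][]p there: 1:F, 4:F. ✗
— 1 world.
For <>[]<>q:
1: successors {1, 4}; []<>q there: 1:T, 4:T. ✓
2: successors {3, 4}; []<>q there: 3:T, 4:T. ✓
3: successors {2}; []<>q there: 2:T. ✓
4: successors {1, 4}; []<>q there: 1:T, 4:T. ✓
— 4 worlds.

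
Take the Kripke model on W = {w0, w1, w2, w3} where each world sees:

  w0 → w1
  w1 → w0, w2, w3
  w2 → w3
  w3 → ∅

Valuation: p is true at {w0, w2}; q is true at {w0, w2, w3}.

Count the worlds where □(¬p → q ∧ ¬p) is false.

w0: successors {w1}; ¬p → q ∧ ¬p there: w1:F. ✗
w1: successors {w0, w2, w3}; ¬p → q ∧ ¬p there: w0:T, w2:T, w3:T. ✓
w2: successors {w3}; ¬p → q ∧ ¬p there: w3:T. ✓
w3: no successors, so □(¬p → q ∧ ¬p) holds vacuously. ✓
Satisfying worlds: {w1, w2, w3}.
So □(¬p → q ∧ ¬p) fails at the other 1 world.

1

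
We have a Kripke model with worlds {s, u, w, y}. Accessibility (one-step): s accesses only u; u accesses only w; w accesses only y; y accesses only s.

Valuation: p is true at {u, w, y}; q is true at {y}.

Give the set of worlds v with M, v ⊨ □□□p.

s: successors {u}; □□p there: u:T. ✓
u: successors {w}; □□p there: w:F. ✗
w: successors {y}; □□p there: y:T. ✓
y: successors {s}; □□p there: s:T. ✓

{s, w, y}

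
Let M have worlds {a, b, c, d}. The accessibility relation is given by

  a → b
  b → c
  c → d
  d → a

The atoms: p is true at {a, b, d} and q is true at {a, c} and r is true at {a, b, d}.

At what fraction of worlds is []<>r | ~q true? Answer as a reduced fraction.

3/4

a: []<>r is F, ~q is F. ✗
b: []<>r is T, ~q is T. ✓
c: []<>r is T, ~q is F. ✓
d: []<>r is T, ~q is T. ✓
That's 3 of 4 worlds, so 3/4.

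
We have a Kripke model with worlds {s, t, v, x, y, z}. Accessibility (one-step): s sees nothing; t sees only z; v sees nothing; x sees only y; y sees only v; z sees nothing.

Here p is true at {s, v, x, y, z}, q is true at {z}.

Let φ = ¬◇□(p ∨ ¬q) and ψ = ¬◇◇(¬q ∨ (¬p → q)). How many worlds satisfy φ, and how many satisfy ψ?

3 and 5

For ¬◇□(p ∨ ¬q):
s: ◇□(p ∨ ¬q) is F. ✓
t: ◇□(p ∨ ¬q) is T. ✗
v: ◇□(p ∨ ¬q) is F. ✓
x: ◇□(p ∨ ¬q) is T. ✗
y: ◇□(p ∨ ¬q) is T. ✗
z: ◇□(p ∨ ¬q) is F. ✓
— 3 worlds.
For ¬◇◇(¬q ∨ (¬p → q)):
s: ◇◇(¬q ∨ (¬p → q)) is F. ✓
t: ◇◇(¬q ∨ (¬p → q)) is F. ✓
v: ◇◇(¬q ∨ (¬p → q)) is F. ✓
x: ◇◇(¬q ∨ (¬p → q)) is T. ✗
y: ◇◇(¬q ∨ (¬p → q)) is F. ✓
z: ◇◇(¬q ∨ (¬p → q)) is F. ✓
— 5 worlds.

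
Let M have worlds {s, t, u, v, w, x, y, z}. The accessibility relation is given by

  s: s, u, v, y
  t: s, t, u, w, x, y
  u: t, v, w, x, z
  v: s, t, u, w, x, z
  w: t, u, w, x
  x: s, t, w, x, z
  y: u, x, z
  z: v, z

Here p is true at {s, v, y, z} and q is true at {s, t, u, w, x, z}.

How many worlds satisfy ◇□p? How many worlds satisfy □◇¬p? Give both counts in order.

5 and 3

For ◇□p:
s: successors {s, u, v, y}; □p there: s:F, u:F, v:F, y:F. ✗
t: successors {s, t, u, w, x, y}; □p there: s:F, t:F, u:F, w:F, x:F, y:F. ✗
u: successors {t, v, w, x, z}; □p there: t:F, v:F, w:F, x:F, z:T. ✓
v: successors {s, t, u, w, x, z}; □p there: s:F, t:F, u:F, w:F, x:F, z:T. ✓
w: successors {t, u, w, x}; □p there: t:F, u:F, w:F, x:F. ✗
x: successors {s, t, w, x, z}; □p there: s:F, t:F, w:F, x:F, z:T. ✓
y: successors {u, x, z}; □p there: u:F, x:F, z:T. ✓
z: successors {v, z}; □p there: v:F, z:T. ✓
— 5 worlds.
For □◇¬p:
s: successors {s, u, v, y}; ◇¬p there: s:T, u:T, v:T, y:T. ✓
t: successors {s, t, u, w, x, y}; ◇¬p there: s:T, t:T, u:T, w:T, x:T, y:T. ✓
u: successors {t, v, w, x, z}; ◇¬p there: t:T, v:T, w:T, x:T, z:F. ✗
v: successors {s, t, u, w, x, z}; ◇¬p there: s:T, t:T, u:T, w:T, x:T, z:F. ✗
w: successors {t, u, w, x}; ◇¬p there: t:T, u:T, w:T, x:T. ✓
x: successors {s, t, w, x, z}; ◇¬p there: s:T, t:T, w:T, x:T, z:F. ✗
y: successors {u, x, z}; ◇¬p there: u:T, x:T, z:F. ✗
z: successors {v, z}; ◇¬p there: v:T, z:F. ✗
— 3 worlds.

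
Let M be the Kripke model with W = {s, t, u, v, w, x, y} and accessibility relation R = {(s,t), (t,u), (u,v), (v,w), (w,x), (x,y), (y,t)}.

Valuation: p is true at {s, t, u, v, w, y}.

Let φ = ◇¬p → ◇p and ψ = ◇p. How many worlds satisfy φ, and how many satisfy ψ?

6 and 6

For ◇¬p → ◇p:
s: ◇¬p is F, ◇p is T. ✓
t: ◇¬p is F, ◇p is T. ✓
u: ◇¬p is F, ◇p is T. ✓
v: ◇¬p is F, ◇p is T. ✓
w: ◇¬p is T, ◇p is F. ✗
x: ◇¬p is F, ◇p is T. ✓
y: ◇¬p is F, ◇p is T. ✓
— 6 worlds.
For ◇p:
s: successors {t}; p there: t:T. ✓
t: successors {u}; p there: u:T. ✓
u: successors {v}; p there: v:T. ✓
v: successors {w}; p there: w:T. ✓
w: successors {x}; p there: x:F. ✗
x: successors {y}; p there: y:T. ✓
y: successors {t}; p there: t:T. ✓
— 6 worlds.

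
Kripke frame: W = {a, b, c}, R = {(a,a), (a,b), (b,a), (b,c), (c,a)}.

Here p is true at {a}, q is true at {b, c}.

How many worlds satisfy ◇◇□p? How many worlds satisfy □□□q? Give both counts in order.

For ◇◇□p:
a: successors {a, b}; ◇□p there: a:F, b:T. ✓
b: successors {a, c}; ◇□p there: a:F, c:F. ✗
c: successors {a}; ◇□p there: a:F. ✗
— 1 world.
For □□□q:
a: successors {a, b}; □□q there: a:F, b:F. ✗
b: successors {a, c}; □□q there: a:F, c:F. ✗
c: successors {a}; □□q there: a:F. ✗
— 0 worlds.

1 and 0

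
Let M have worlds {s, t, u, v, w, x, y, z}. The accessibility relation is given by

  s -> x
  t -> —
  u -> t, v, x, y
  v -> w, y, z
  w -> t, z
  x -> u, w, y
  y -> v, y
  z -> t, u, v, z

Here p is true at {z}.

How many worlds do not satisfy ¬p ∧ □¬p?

s: ¬p is T, □¬p is T. ✓
t: ¬p is T, □¬p is T. ✓
u: ¬p is T, □¬p is T. ✓
v: ¬p is T, □¬p is F. ✗
w: ¬p is T, □¬p is F. ✗
x: ¬p is T, □¬p is T. ✓
y: ¬p is T, □¬p is T. ✓
z: ¬p is F, □¬p is F. ✗
Satisfying worlds: {s, t, u, x, y}.
So ¬p ∧ □¬p fails at the other 3 worlds.

3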